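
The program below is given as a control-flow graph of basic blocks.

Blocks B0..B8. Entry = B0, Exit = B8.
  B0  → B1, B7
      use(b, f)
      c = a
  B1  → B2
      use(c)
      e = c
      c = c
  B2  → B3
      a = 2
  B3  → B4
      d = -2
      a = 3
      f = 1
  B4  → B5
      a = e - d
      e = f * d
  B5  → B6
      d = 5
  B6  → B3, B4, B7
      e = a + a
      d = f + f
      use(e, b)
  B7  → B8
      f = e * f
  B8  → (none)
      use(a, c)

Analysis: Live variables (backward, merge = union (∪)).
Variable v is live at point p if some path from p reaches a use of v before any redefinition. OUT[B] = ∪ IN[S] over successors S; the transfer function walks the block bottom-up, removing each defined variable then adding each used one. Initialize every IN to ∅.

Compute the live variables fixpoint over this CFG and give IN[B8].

Answer: {a, c}

Trace:
Per-block solution:
  B0:   IN={a, b, e, f}   OUT={a, b, c, e, f}
  B1:   IN={b, c}   OUT={b, c, e}
  B2:   IN={b, c, e}   OUT={b, c, e}
  B3:   IN={b, c, e}   OUT={b, c, d, e, f}
  B4:   IN={b, c, d, e, f}   OUT={a, b, c, f}
  B5:   IN={a, b, c, f}   OUT={a, b, c, f}
  B6:   IN={a, b, c, f}   OUT={a, b, c, d, e, f}
  B7:   IN={a, c, e, f}   OUT={a, c}
  B8:   IN={a, c}   OUT={}

B8 is the boundary node: OUT[B8] = {}
Applying B8's transfer function to that OUT value gives IN[B8] (row B8 above).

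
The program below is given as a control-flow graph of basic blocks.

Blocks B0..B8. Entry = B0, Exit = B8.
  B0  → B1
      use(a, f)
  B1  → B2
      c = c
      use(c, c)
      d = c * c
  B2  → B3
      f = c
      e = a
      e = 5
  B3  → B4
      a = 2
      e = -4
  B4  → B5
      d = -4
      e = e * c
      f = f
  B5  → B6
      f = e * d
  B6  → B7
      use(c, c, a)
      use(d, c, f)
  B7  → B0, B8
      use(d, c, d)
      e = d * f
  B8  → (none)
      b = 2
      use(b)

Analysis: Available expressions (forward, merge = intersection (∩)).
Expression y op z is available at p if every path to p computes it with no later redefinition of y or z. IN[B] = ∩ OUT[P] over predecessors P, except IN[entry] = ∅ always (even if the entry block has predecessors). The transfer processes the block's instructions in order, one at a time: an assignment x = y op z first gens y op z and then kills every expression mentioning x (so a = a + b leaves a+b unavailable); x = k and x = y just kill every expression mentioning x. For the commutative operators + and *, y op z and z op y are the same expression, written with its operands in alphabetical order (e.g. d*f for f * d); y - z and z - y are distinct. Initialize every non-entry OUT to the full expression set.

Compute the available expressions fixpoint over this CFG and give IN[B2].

Fixpoint table:
  B0:   IN={}   OUT={}
  B1:   IN={}   OUT={c*c}
  B2:   IN={c*c}   OUT={c*c}
  B3:   IN={c*c}   OUT={c*c}
  B4:   IN={c*c}   OUT={c*c}
  B5:   IN={c*c}   OUT={c*c, d*e}
  B6:   IN={c*c, d*e}   OUT={c*c, d*e}
  B7:   IN={c*c, d*e}   OUT={c*c, d*f}
  B8:   IN={c*c, d*f}   OUT={c*c, d*f}

Merge at B2: IN[B2] = OUT[B1] = {c*c}

Answer: {c*c}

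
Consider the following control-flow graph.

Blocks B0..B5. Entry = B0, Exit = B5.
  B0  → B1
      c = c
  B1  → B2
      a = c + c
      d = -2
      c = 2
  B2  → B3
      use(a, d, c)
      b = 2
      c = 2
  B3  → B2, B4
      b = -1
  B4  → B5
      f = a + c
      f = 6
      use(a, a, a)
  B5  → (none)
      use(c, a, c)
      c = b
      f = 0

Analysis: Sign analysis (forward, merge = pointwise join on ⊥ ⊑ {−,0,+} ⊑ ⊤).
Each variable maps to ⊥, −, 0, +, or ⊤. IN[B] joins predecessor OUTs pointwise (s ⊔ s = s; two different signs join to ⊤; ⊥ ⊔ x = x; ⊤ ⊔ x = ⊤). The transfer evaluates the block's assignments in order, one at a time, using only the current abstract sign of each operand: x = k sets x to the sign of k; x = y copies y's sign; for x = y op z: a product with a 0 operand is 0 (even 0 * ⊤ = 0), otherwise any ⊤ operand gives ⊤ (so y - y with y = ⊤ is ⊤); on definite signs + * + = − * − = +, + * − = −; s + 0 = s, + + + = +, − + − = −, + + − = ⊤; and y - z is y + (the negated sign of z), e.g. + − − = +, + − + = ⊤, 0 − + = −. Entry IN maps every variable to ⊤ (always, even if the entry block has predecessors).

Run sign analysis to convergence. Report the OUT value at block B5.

Per-block solution:
  B0: | IN=(all ⊤) | OUT=(all ⊤)
  B1: | IN=(all ⊤) | OUT={c:+, d:-; rest ⊤}
  B2: | IN={c:+, d:-; rest ⊤} | OUT={b:+, c:+, d:-; rest ⊤}
  B3: | IN={b:+, c:+, d:-; rest ⊤} | OUT={b:-, c:+, d:-; rest ⊤}
  B4: | IN={b:-, c:+, d:-; rest ⊤} | OUT={b:-, c:+, d:-, f:+; rest ⊤}
  B5: | IN={b:-, c:+, d:-, f:+; rest ⊤} | OUT={b:-, c:-, d:-, f:0; rest ⊤}

Merge at B5: IN[B5] = OUT[B4] = {a: ⊤, b: -, c: +, d: -, e: ⊤, f: +}
Applying B5's transfer function to that IN value gives OUT[B5] (row B5 above).

Answer: {a: ⊤, b: -, c: -, d: -, e: ⊤, f: 0}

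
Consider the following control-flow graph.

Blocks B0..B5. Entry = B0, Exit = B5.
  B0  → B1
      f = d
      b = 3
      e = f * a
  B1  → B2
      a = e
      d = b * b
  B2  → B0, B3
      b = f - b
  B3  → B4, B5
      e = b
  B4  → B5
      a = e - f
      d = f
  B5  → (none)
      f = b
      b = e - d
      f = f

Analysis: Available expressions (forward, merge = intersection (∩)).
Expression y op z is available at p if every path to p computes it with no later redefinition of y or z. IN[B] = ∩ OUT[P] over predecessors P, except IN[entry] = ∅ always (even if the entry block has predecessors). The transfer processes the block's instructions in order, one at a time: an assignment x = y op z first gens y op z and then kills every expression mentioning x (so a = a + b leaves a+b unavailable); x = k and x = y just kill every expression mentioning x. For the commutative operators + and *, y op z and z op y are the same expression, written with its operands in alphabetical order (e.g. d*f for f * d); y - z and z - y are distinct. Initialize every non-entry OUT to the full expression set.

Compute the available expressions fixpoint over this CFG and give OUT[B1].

Answer: {b*b}

Derivation:
Per-block solution:
  B0: | IN={} | OUT={a*f}
  B1: | IN={a*f} | OUT={b*b}
  B2: | IN={b*b} | OUT={}
  B3: | IN={} | OUT={}
  B4: | IN={} | OUT={e-f}
  B5: | IN={} | OUT={e-d}

Merge at B1: IN[B1] = OUT[B0] = {a*f}
Applying B1's transfer function to that IN value gives OUT[B1] (row B1 above).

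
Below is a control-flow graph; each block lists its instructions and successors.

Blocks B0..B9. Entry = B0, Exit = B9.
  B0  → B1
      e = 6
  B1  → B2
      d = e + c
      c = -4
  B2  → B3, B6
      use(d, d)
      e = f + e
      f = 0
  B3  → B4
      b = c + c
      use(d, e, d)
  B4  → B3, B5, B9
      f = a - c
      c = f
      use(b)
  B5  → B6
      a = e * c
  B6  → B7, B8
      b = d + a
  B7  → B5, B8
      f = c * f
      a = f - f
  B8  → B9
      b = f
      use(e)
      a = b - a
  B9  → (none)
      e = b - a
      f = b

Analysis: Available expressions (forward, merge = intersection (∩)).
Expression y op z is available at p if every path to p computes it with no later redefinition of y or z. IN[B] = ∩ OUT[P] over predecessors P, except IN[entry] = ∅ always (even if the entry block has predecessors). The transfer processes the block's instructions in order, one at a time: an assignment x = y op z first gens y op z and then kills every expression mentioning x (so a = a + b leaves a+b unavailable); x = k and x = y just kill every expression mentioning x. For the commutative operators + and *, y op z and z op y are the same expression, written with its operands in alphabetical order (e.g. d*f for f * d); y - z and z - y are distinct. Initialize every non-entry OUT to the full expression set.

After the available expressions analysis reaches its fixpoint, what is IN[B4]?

Converged values:
  B0:  IN={}  OUT={}
  B1:  IN={}  OUT={}
  B2:  IN={}  OUT={}
  B3:  IN={}  OUT={c+c}
  B4:  IN={c+c}  OUT={}
  B5:  IN={}  OUT={c*e}
  B6:  IN={}  OUT={a+d}
  B7:  IN={a+d}  OUT={f-f}
  B8:  IN={}  OUT={}
  B9:  IN={}  OUT={b-a}

Merge at B4: IN[B4] = OUT[B3] = {c+c}

Answer: {c+c}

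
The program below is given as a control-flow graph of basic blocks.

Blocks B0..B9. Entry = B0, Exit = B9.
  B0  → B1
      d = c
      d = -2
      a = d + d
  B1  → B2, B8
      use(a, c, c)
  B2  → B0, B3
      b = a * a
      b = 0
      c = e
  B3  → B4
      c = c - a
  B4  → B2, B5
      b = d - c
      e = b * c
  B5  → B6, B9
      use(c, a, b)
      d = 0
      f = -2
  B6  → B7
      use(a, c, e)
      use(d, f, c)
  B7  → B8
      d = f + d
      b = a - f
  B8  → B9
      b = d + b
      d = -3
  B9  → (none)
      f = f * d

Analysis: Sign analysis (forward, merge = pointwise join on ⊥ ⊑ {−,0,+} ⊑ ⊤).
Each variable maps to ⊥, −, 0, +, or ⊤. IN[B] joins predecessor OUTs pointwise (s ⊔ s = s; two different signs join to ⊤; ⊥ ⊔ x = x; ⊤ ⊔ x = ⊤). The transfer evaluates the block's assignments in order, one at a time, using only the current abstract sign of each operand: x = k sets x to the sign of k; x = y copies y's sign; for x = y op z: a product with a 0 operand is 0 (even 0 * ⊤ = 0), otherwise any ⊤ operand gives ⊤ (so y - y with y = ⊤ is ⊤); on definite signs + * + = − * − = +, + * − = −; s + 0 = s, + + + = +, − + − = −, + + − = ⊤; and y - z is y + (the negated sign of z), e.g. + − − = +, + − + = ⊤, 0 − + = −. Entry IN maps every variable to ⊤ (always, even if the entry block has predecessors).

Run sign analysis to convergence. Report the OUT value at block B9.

Answer: {a: -, b: ⊤, c: ⊤, d: ⊤, e: ⊤, f: ⊤}

Trace:
Converged values:
  B0:   IN=(all ⊤)   OUT={a:-, d:-; rest ⊤}
  B1:   IN={a:-, d:-; rest ⊤}   OUT={a:-, d:-; rest ⊤}
  B2:   IN={a:-, d:-; rest ⊤}   OUT={a:-, b:0, d:-; rest ⊤}
  B3:   IN={a:-, b:0, d:-; rest ⊤}   OUT={a:-, b:0, d:-; rest ⊤}
  B4:   IN={a:-, b:0, d:-; rest ⊤}   OUT={a:-, d:-; rest ⊤}
  B5:   IN={a:-, d:-; rest ⊤}   OUT={a:-, d:0, f:-; rest ⊤}
  B6:   IN={a:-, d:0, f:-; rest ⊤}   OUT={a:-, d:0, f:-; rest ⊤}
  B7:   IN={a:-, d:0, f:-; rest ⊤}   OUT={a:-, d:-, f:-; rest ⊤}
  B8:   IN={a:-, d:-; rest ⊤}   OUT={a:-, d:-; rest ⊤}
  B9:   IN={a:-; rest ⊤}   OUT={a:-; rest ⊤}

Merge at B9: IN[B9] = OUT[B5] ⊔ OUT[B8] = {a: -, b: ⊤, c: ⊤, d: ⊤, e: ⊤, f: ⊤}
Applying B9's transfer function to that IN value gives OUT[B9] (row B9 above).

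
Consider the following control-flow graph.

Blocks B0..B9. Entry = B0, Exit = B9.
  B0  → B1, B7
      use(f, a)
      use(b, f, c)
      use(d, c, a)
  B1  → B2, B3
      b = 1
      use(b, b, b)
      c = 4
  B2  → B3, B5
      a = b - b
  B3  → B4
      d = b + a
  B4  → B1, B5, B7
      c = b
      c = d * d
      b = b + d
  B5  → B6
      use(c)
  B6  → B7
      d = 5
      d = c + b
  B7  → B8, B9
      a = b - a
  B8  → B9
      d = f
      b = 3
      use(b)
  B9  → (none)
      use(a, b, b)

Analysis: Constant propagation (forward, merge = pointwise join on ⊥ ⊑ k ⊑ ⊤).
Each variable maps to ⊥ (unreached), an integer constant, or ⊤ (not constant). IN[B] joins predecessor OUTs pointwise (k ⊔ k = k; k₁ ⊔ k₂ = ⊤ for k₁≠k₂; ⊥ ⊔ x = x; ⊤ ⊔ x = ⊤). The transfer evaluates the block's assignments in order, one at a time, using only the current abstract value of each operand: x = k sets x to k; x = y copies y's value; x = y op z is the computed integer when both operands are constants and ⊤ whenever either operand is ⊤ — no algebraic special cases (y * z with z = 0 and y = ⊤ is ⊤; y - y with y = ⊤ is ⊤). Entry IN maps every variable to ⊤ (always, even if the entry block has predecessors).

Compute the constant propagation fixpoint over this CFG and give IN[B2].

Answer: {a: ⊤, b: 1, c: 4, d: ⊤, e: ⊤, f: ⊤}

Working:
Per-block solution:
  B0:   IN=(all ⊤)   OUT=(all ⊤)
  B1:   IN=(all ⊤)   OUT={b:1, c:4; rest ⊤}
  B2:   IN={b:1, c:4; rest ⊤}   OUT={a:0, b:1, c:4; rest ⊤}
  B3:   IN={b:1, c:4; rest ⊤}   OUT={b:1, c:4; rest ⊤}
  B4:   IN={b:1, c:4; rest ⊤}   OUT=(all ⊤)
  B5:   IN=(all ⊤)   OUT=(all ⊤)
  B6:   IN=(all ⊤)   OUT=(all ⊤)
  B7:   IN=(all ⊤)   OUT=(all ⊤)
  B8:   IN=(all ⊤)   OUT={b:3; rest ⊤}
  B9:   IN=(all ⊤)   OUT=(all ⊤)

Merge at B2: IN[B2] = OUT[B1] = {a: ⊤, b: 1, c: 4, d: ⊤, e: ⊤, f: ⊤}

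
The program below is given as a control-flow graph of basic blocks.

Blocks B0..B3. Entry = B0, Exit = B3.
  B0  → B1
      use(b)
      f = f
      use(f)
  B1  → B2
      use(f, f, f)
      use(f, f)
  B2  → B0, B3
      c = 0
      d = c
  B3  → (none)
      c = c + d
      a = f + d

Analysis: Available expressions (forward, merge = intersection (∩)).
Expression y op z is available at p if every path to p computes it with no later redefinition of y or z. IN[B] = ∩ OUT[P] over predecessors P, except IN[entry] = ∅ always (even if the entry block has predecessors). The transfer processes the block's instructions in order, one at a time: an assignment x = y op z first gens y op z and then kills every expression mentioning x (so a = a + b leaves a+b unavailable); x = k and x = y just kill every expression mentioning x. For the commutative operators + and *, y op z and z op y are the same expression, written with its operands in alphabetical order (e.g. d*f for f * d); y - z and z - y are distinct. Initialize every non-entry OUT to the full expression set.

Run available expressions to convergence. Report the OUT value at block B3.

Per-block solution:
  B0: | IN={} | OUT={}
  B1: | IN={} | OUT={}
  B2: | IN={} | OUT={}
  B3: | IN={} | OUT={d+f}

Merge at B3: IN[B3] = OUT[B2] = {}
Applying B3's transfer function to that IN value gives OUT[B3] (row B3 above).

Answer: {d+f}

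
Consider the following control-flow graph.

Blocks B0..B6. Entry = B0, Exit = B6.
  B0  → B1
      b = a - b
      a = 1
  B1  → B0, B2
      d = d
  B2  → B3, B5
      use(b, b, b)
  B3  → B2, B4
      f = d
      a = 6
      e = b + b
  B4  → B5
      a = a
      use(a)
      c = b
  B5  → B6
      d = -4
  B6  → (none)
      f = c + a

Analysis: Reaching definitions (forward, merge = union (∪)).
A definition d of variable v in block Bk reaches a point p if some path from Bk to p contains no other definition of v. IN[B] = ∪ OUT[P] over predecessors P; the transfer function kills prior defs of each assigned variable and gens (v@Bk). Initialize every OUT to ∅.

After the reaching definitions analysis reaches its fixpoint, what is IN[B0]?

Converged values:
  B0:  IN={a@B0, b@B0, d@B1}  OUT={a@B0, b@B0, d@B1}
  B1:  IN={a@B0, b@B0, d@B1}  OUT={a@B0, b@B0, d@B1}
  B2:  IN={a@B0, a@B3, b@B0, d@B1, e@B3, f@B3}  OUT={a@B0, a@B3, b@B0, d@B1, e@B3, f@B3}
  B3:  IN={a@B0, a@B3, b@B0, d@B1, e@B3, f@B3}  OUT={a@B3, b@B0, d@B1, e@B3, f@B3}
  B4:  IN={a@B3, b@B0, d@B1, e@B3, f@B3}  OUT={a@B4, b@B0, c@B4, d@B1, e@B3, f@B3}
  B5:  IN={a@B0, a@B3, a@B4, b@B0, c@B4, d@B1, e@B3, f@B3}  OUT={a@B0, a@B3, a@B4, b@B0, c@B4, d@B5, e@B3, f@B3}
  B6:  IN={a@B0, a@B3, a@B4, b@B0, c@B4, d@B5, e@B3, f@B3}  OUT={a@B0, a@B3, a@B4, b@B0, c@B4, d@B5, e@B3, f@B6}

Merge at B0 (entry node, so the boundary value {} is joined with the incoming edge(s)): IN[B0] = {} ⊔ OUT[B1] = {a@B0, b@B0, d@B1}

Answer: {a@B0, b@B0, d@B1}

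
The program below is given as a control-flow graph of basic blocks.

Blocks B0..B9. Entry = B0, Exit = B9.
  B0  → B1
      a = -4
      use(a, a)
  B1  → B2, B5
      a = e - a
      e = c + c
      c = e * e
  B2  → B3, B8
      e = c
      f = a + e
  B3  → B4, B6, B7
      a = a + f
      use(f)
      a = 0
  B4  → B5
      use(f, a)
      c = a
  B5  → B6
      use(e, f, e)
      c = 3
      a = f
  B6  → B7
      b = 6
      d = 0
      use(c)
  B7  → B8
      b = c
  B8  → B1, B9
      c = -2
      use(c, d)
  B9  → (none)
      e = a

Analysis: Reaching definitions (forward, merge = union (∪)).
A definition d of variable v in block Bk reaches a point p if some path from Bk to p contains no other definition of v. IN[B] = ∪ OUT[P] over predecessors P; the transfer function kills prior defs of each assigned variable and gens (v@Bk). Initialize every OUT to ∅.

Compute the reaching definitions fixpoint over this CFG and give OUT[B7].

Fixpoint table:
  B0:  IN={}  OUT={a@B0}
  B1:  IN={a@B0, a@B1, a@B3, a@B5, b@B7, c@B8, d@B6, e@B1, e@B2, f@B2}  OUT={a@B1, b@B7, c@B1, d@B6, e@B1, f@B2}
  B2:  IN={a@B1, b@B7, c@B1, d@B6, e@B1, f@B2}  OUT={a@B1, b@B7, c@B1, d@B6, e@B2, f@B2}
  B3:  IN={a@B1, b@B7, c@B1, d@B6, e@B2, f@B2}  OUT={a@B3, b@B7, c@B1, d@B6, e@B2, f@B2}
  B4:  IN={a@B3, b@B7, c@B1, d@B6, e@B2, f@B2}  OUT={a@B3, b@B7, c@B4, d@B6, e@B2, f@B2}
  B5:  IN={a@B1, a@B3, b@B7, c@B1, c@B4, d@B6, e@B1, e@B2, f@B2}  OUT={a@B5, b@B7, c@B5, d@B6, e@B1, e@B2, f@B2}
  B6:  IN={a@B3, a@B5, b@B7, c@B1, c@B5, d@B6, e@B1, e@B2, f@B2}  OUT={a@B3, a@B5, b@B6, c@B1, c@B5, d@B6, e@B1, e@B2, f@B2}
  B7:  IN={a@B3, a@B5, b@B6, b@B7, c@B1, c@B5, d@B6, e@B1, e@B2, f@B2}  OUT={a@B3, a@B5, b@B7, c@B1, c@B5, d@B6, e@B1, e@B2, f@B2}
  B8:  IN={a@B1, a@B3, a@B5, b@B7, c@B1, c@B5, d@B6, e@B1, e@B2, f@B2}  OUT={a@B1, a@B3, a@B5, b@B7, c@B8, d@B6, e@B1, e@B2, f@B2}
  B9:  IN={a@B1, a@B3, a@B5, b@B7, c@B8, d@B6, e@B1, e@B2, f@B2}  OUT={a@B1, a@B3, a@B5, b@B7, c@B8, d@B6, e@B9, f@B2}

Merge at B7: IN[B7] = OUT[B3] ⊔ OUT[B6] = {a@B3, a@B5, b@B6, b@B7, c@B1, c@B5, d@B6, e@B1, e@B2, f@B2}
Applying B7's transfer function to that IN value gives OUT[B7] (row B7 above).

Answer: {a@B3, a@B5, b@B7, c@B1, c@B5, d@B6, e@B1, e@B2, f@B2}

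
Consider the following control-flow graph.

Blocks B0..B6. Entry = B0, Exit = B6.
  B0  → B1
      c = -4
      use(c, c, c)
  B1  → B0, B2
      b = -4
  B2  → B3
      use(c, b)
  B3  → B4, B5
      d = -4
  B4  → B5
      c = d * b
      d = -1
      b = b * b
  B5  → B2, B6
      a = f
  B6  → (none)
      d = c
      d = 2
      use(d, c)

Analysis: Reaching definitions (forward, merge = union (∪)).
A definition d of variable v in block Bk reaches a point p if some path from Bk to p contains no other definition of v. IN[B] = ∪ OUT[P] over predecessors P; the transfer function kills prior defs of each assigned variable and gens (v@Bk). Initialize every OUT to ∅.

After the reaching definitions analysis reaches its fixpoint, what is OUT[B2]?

Fixpoint table:
  B0:   IN={b@B1, c@B0}   OUT={b@B1, c@B0}
  B1:   IN={b@B1, c@B0}   OUT={b@B1, c@B0}
  B2:   IN={a@B5, b@B1, b@B4, c@B0, c@B4, d@B3, d@B4}   OUT={a@B5, b@B1, b@B4, c@B0, c@B4, d@B3, d@B4}
  B3:   IN={a@B5, b@B1, b@B4, c@B0, c@B4, d@B3, d@B4}   OUT={a@B5, b@B1, b@B4, c@B0, c@B4, d@B3}
  B4:   IN={a@B5, b@B1, b@B4, c@B0, c@B4, d@B3}   OUT={a@B5, b@B4, c@B4, d@B4}
  B5:   IN={a@B5, b@B1, b@B4, c@B0, c@B4, d@B3, d@B4}   OUT={a@B5, b@B1, b@B4, c@B0, c@B4, d@B3, d@B4}
  B6:   IN={a@B5, b@B1, b@B4, c@B0, c@B4, d@B3, d@B4}   OUT={a@B5, b@B1, b@B4, c@B0, c@B4, d@B6}

Merge at B2: IN[B2] = OUT[B1] ⊔ OUT[B5] = {a@B5, b@B1, b@B4, c@B0, c@B4, d@B3, d@B4}
Applying B2's transfer function to that IN value gives OUT[B2] (row B2 above).

Answer: {a@B5, b@B1, b@B4, c@B0, c@B4, d@B3, d@B4}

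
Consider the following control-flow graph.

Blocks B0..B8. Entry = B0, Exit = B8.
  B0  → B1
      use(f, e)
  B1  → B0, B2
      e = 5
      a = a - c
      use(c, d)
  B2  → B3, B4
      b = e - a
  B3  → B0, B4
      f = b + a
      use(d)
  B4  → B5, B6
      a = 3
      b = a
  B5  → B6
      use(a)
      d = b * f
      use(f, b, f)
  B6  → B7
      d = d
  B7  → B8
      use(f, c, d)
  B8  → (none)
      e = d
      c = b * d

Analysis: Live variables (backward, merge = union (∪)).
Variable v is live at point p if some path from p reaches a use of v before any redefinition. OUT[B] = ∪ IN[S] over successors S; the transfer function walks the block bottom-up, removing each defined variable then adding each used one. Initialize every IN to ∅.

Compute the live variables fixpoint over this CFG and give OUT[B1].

Answer: {a, c, d, e, f}

Derivation:
Per-block solution:
  B0:   IN={a, c, d, e, f}   OUT={a, c, d, f}
  B1:   IN={a, c, d, f}   OUT={a, c, d, e, f}
  B2:   IN={a, c, d, e, f}   OUT={a, b, c, d, e, f}
  B3:   IN={a, b, c, d, e}   OUT={a, c, d, e, f}
  B4:   IN={c, d, f}   OUT={a, b, c, d, f}
  B5:   IN={a, b, c, f}   OUT={b, c, d, f}
  B6:   IN={b, c, d, f}   OUT={b, c, d, f}
  B7:   IN={b, c, d, f}   OUT={b, d}
  B8:   IN={b, d}   OUT={}

Merge at B1: OUT[B1] = IN[B0] ⊔ IN[B2] = {a, c, d, e, f}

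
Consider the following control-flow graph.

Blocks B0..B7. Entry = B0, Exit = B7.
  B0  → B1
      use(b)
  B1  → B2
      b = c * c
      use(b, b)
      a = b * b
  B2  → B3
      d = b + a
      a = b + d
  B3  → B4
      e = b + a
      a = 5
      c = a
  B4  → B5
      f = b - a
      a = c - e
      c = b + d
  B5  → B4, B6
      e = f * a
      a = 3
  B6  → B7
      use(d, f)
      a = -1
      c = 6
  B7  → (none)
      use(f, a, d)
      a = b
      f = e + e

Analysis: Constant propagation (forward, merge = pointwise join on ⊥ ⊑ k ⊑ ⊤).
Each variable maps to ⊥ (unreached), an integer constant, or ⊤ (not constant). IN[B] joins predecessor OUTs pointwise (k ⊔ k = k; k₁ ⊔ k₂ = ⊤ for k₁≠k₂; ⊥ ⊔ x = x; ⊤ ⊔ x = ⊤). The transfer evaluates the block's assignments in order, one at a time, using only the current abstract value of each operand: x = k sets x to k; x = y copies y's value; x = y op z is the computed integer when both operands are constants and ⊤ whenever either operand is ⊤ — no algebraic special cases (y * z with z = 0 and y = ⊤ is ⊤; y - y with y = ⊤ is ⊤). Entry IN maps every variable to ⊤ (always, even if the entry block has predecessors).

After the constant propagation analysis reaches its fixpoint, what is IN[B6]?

Answer: {a: 3, b: ⊤, c: ⊤, d: ⊤, e: ⊤, f: ⊤}

Trace:
Fixpoint table:
  B0:   IN=(all ⊤)   OUT=(all ⊤)
  B1:   IN=(all ⊤)   OUT=(all ⊤)
  B2:   IN=(all ⊤)   OUT=(all ⊤)
  B3:   IN=(all ⊤)   OUT={a:5, c:5; rest ⊤}
  B4:   IN=(all ⊤)   OUT=(all ⊤)
  B5:   IN=(all ⊤)   OUT={a:3; rest ⊤}
  B6:   IN={a:3; rest ⊤}   OUT={a:-1, c:6; rest ⊤}
  B7:   IN={a:-1, c:6; rest ⊤}   OUT={c:6; rest ⊤}

Merge at B6: IN[B6] = OUT[B5] = {a: 3, b: ⊤, c: ⊤, d: ⊤, e: ⊤, f: ⊤}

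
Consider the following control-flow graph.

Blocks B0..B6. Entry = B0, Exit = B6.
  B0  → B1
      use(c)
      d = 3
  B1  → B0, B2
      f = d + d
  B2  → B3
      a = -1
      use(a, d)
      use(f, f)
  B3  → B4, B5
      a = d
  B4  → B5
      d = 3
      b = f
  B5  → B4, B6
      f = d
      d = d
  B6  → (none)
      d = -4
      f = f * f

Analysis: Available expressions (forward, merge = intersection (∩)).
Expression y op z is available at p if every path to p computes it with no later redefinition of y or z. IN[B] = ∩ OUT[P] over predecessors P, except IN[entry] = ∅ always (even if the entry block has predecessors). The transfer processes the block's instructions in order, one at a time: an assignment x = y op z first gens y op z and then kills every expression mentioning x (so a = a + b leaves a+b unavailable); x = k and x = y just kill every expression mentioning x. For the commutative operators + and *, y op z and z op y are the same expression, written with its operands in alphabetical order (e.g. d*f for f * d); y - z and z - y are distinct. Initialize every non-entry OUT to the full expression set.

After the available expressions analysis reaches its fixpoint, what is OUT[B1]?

Answer: {d+d}

Trace:
Per-block solution:
  B0:  IN={}  OUT={}
  B1:  IN={}  OUT={d+d}
  B2:  IN={d+d}  OUT={d+d}
  B3:  IN={d+d}  OUT={d+d}
  B4:  IN={}  OUT={}
  B5:  IN={}  OUT={}
  B6:  IN={}  OUT={}

Merge at B1: IN[B1] = OUT[B0] = {}
Applying B1's transfer function to that IN value gives OUT[B1] (row B1 above).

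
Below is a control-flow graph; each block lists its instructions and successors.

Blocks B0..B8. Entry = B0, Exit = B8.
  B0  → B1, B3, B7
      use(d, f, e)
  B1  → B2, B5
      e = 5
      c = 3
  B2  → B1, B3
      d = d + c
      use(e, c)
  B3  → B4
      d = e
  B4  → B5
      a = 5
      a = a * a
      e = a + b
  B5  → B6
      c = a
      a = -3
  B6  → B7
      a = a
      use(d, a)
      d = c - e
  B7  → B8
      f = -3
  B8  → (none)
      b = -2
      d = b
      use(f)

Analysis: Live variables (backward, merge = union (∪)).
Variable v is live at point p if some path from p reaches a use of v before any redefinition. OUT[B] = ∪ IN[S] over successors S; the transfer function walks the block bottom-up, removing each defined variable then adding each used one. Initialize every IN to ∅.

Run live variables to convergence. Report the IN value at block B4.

Fixpoint table:
  B0:  IN={a, b, d, e, f}  OUT={a, b, d, e}
  B1:  IN={a, b, d}  OUT={a, b, c, d, e}
  B2:  IN={a, b, c, d, e}  OUT={a, b, d, e}
  B3:  IN={b, e}  OUT={b, d}
  B4:  IN={b, d}  OUT={a, d, e}
  B5:  IN={a, d, e}  OUT={a, c, d, e}
  B6:  IN={a, c, d, e}  OUT={}
  B7:  IN={}  OUT={f}
  B8:  IN={f}  OUT={}

Merge at B4: OUT[B4] = IN[B5] = {a, d, e}
Applying B4's transfer function to that OUT value gives IN[B4] (row B4 above).

Answer: {b, d}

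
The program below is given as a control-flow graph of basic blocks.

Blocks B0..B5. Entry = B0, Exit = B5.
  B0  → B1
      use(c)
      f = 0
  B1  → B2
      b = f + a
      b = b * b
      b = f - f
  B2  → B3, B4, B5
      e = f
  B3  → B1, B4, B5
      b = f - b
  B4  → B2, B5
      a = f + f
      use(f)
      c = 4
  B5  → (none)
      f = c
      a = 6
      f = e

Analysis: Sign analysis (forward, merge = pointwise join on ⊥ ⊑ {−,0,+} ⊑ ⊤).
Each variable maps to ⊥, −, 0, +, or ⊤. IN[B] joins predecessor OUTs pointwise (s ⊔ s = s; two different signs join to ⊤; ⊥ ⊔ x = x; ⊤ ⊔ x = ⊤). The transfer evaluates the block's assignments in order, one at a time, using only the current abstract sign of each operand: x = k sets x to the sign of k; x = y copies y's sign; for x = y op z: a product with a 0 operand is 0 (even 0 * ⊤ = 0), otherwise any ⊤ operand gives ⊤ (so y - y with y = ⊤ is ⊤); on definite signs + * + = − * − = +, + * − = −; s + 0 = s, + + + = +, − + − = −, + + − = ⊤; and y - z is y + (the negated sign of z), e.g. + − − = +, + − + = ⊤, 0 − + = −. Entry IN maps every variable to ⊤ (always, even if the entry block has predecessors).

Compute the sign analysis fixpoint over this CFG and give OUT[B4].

Per-block solution:
  B0: | IN=(all ⊤) | OUT={f:0; rest ⊤}
  B1: | IN={f:0; rest ⊤} | OUT={b:0, f:0; rest ⊤}
  B2: | IN={b:0, f:0; rest ⊤} | OUT={b:0, e:0, f:0; rest ⊤}
  B3: | IN={b:0, e:0, f:0; rest ⊤} | OUT={b:0, e:0, f:0; rest ⊤}
  B4: | IN={b:0, e:0, f:0; rest ⊤} | OUT={a:0, b:0, c:+, e:0, f:0; rest ⊤}
  B5: | IN={b:0, e:0, f:0; rest ⊤} | OUT={a:+, b:0, e:0, f:0; rest ⊤}

Merge at B4: IN[B4] = OUT[B2] ⊔ OUT[B3] = {a: ⊤, b: 0, c: ⊤, d: ⊤, e: 0, f: 0}
Applying B4's transfer function to that IN value gives OUT[B4] (row B4 above).

Answer: {a: 0, b: 0, c: +, d: ⊤, e: 0, f: 0}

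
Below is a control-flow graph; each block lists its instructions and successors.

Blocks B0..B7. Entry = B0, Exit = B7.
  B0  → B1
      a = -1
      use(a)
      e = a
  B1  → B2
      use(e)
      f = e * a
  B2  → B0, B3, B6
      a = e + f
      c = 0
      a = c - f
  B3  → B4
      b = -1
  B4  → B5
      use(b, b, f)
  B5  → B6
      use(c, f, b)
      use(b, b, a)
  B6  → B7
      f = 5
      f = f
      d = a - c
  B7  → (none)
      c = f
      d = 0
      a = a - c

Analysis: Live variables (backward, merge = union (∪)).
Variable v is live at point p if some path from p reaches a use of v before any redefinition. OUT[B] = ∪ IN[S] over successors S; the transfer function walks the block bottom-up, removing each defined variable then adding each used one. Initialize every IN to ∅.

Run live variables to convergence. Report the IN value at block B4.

Converged values:
  B0: | IN={} | OUT={a, e}
  B1: | IN={a, e} | OUT={e, f}
  B2: | IN={e, f} | OUT={a, c, f}
  B3: | IN={a, c, f} | OUT={a, b, c, f}
  B4: | IN={a, b, c, f} | OUT={a, b, c, f}
  B5: | IN={a, b, c, f} | OUT={a, c}
  B6: | IN={a, c} | OUT={a, f}
  B7: | IN={a, f} | OUT={}

Merge at B4: OUT[B4] = IN[B5] = {a, b, c, f}
Applying B4's transfer function to that OUT value gives IN[B4] (row B4 above).

Answer: {a, b, c, f}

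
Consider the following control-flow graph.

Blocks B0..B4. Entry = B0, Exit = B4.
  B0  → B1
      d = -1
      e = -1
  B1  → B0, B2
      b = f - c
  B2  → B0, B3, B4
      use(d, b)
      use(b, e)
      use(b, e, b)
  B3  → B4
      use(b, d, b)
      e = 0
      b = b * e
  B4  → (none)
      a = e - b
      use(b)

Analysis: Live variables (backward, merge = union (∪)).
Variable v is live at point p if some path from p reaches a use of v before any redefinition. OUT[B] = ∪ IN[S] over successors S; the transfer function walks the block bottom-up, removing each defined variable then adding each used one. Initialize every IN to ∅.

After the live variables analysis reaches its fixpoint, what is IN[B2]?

Fixpoint table:
  B0:  IN={c, f}  OUT={c, d, e, f}
  B1:  IN={c, d, e, f}  OUT={b, c, d, e, f}
  B2:  IN={b, c, d, e, f}  OUT={b, c, d, e, f}
  B3:  IN={b, d}  OUT={b, e}
  B4:  IN={b, e}  OUT={}

Merge at B2: OUT[B2] = IN[B0] ⊔ IN[B3] ⊔ IN[B4] = {b, c, d, e, f}
Applying B2's transfer function to that OUT value gives IN[B2] (row B2 above).

Answer: {b, c, d, e, f}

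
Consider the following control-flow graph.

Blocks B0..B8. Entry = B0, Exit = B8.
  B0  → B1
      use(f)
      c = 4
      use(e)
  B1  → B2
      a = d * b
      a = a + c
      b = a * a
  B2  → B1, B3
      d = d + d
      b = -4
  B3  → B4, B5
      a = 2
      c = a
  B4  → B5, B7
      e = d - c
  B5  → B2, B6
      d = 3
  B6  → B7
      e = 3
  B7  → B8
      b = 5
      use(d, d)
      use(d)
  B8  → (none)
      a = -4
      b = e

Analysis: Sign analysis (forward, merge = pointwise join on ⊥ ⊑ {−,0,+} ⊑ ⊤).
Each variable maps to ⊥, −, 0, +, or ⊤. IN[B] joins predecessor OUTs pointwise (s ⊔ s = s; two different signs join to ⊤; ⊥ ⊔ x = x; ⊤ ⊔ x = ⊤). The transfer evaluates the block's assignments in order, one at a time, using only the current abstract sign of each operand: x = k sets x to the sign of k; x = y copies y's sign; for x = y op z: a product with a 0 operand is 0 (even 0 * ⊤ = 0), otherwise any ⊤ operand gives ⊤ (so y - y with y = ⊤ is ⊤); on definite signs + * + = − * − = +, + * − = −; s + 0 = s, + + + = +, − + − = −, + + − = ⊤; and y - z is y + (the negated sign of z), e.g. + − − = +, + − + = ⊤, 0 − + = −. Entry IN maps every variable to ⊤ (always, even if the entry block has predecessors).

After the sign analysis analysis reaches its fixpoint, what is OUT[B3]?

Converged values:
  B0: | IN=(all ⊤) | OUT={c:+; rest ⊤}
  B1: | IN={c:+; rest ⊤} | OUT={c:+; rest ⊤}
  B2: | IN={c:+; rest ⊤} | OUT={b:-, c:+; rest ⊤}
  B3: | IN={b:-, c:+; rest ⊤} | OUT={a:+, b:-, c:+; rest ⊤}
  B4: | IN={a:+, b:-, c:+; rest ⊤} | OUT={a:+, b:-, c:+; rest ⊤}
  B5: | IN={a:+, b:-, c:+; rest ⊤} | OUT={a:+, b:-, c:+, d:+; rest ⊤}
  B6: | IN={a:+, b:-, c:+, d:+; rest ⊤} | OUT={a:+, b:-, c:+, d:+, e:+; rest ⊤}
  B7: | IN={a:+, b:-, c:+; rest ⊤} | OUT={a:+, b:+, c:+; rest ⊤}
  B8: | IN={a:+, b:+, c:+; rest ⊤} | OUT={a:-, c:+; rest ⊤}

Merge at B3: IN[B3] = OUT[B2] = {a: ⊤, b: -, c: +, d: ⊤, e: ⊤, f: ⊤}
Applying B3's transfer function to that IN value gives OUT[B3] (row B3 above).

Answer: {a: +, b: -, c: +, d: ⊤, e: ⊤, f: ⊤}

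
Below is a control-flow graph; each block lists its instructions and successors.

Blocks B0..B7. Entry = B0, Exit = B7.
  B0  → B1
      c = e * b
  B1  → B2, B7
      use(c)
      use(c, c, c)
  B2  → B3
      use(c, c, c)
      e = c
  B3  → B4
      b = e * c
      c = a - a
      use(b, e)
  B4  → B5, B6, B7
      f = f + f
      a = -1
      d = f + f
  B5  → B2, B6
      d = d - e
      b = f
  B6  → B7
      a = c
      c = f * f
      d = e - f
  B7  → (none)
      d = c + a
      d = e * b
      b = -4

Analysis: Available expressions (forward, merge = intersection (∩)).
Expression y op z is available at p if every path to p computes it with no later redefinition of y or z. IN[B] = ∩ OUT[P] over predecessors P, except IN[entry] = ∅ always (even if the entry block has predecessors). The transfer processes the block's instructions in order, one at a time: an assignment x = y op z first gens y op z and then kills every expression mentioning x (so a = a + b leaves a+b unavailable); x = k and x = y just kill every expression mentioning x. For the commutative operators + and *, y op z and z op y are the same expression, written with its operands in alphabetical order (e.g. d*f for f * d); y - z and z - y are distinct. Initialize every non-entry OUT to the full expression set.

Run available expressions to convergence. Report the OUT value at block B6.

Answer: {e-f, f*f, f+f}

Working:
Converged values:
  B0:   IN={}   OUT={b*e}
  B1:   IN={b*e}   OUT={b*e}
  B2:   IN={}   OUT={}
  B3:   IN={}   OUT={a-a}
  B4:   IN={a-a}   OUT={f+f}
  B5:   IN={f+f}   OUT={f+f}
  B6:   IN={f+f}   OUT={e-f, f*f, f+f}
  B7:   IN={}   OUT={a+c}

Merge at B6: IN[B6] = OUT[B4] ∩ OUT[B5] = {f+f}
Applying B6's transfer function to that IN value gives OUT[B6] (row B6 above).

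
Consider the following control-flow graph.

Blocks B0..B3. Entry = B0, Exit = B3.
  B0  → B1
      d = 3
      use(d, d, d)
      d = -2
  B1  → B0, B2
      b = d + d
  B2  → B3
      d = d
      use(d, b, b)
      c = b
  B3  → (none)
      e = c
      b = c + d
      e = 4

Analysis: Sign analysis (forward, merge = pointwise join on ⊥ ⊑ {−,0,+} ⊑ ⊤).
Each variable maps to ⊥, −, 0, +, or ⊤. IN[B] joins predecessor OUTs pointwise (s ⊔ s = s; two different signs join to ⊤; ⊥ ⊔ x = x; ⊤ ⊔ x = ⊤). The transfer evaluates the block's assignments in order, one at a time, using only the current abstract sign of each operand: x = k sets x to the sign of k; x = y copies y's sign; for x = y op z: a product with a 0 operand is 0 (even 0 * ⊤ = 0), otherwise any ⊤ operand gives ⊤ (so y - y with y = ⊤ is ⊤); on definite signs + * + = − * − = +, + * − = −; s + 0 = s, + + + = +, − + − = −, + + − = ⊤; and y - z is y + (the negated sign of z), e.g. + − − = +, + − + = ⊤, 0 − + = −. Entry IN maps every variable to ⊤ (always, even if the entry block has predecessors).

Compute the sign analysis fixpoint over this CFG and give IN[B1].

Answer: {a: ⊤, b: ⊤, c: ⊤, d: -, e: ⊤, f: ⊤}

Working:
Fixpoint table:
  B0: | IN=(all ⊤) | OUT={d:-; rest ⊤}
  B1: | IN={d:-; rest ⊤} | OUT={b:-, d:-; rest ⊤}
  B2: | IN={b:-, d:-; rest ⊤} | OUT={b:-, c:-, d:-; rest ⊤}
  B3: | IN={b:-, c:-, d:-; rest ⊤} | OUT={b:-, c:-, d:-, e:+; rest ⊤}

Merge at B1: IN[B1] = OUT[B0] = {a: ⊤, b: ⊤, c: ⊤, d: -, e: ⊤, f: ⊤}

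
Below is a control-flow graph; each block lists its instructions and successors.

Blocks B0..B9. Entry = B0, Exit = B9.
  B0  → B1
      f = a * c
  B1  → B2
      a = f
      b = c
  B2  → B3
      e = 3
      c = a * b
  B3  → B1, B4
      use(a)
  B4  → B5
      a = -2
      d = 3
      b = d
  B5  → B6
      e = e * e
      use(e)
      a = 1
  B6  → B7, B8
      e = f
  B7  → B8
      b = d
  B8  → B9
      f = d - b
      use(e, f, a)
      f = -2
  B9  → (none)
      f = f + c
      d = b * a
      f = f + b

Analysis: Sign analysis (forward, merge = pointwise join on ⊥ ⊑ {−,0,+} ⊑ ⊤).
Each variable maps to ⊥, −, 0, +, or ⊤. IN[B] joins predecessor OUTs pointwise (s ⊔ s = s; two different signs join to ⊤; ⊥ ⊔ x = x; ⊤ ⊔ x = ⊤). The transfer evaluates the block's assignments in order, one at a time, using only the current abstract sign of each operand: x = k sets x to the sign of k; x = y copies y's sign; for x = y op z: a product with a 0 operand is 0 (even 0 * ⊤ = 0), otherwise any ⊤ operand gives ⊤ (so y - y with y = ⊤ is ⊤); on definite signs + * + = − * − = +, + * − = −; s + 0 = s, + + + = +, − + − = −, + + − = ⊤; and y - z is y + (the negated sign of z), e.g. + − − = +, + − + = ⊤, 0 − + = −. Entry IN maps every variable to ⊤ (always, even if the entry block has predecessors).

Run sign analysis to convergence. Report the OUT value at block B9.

Converged values:
  B0: | IN=(all ⊤) | OUT=(all ⊤)
  B1: | IN=(all ⊤) | OUT=(all ⊤)
  B2: | IN=(all ⊤) | OUT={e:+; rest ⊤}
  B3: | IN={e:+; rest ⊤} | OUT={e:+; rest ⊤}
  B4: | IN={e:+; rest ⊤} | OUT={a:-, b:+, d:+, e:+; rest ⊤}
  B5: | IN={a:-, b:+, d:+, e:+; rest ⊤} | OUT={a:+, b:+, d:+, e:+; rest ⊤}
  B6: | IN={a:+, b:+, d:+, e:+; rest ⊤} | OUT={a:+, b:+, d:+; rest ⊤}
  B7: | IN={a:+, b:+, d:+; rest ⊤} | OUT={a:+, b:+, d:+; rest ⊤}
  B8: | IN={a:+, b:+, d:+; rest ⊤} | OUT={a:+, b:+, d:+, f:-; rest ⊤}
  B9: | IN={a:+, b:+, d:+, f:-; rest ⊤} | OUT={a:+, b:+, d:+; rest ⊤}

Merge at B9: IN[B9] = OUT[B8] = {a: +, b: +, c: ⊤, d: +, e: ⊤, f: -}
Applying B9's transfer function to that IN value gives OUT[B9] (row B9 above).

Answer: {a: +, b: +, c: ⊤, d: +, e: ⊤, f: ⊤}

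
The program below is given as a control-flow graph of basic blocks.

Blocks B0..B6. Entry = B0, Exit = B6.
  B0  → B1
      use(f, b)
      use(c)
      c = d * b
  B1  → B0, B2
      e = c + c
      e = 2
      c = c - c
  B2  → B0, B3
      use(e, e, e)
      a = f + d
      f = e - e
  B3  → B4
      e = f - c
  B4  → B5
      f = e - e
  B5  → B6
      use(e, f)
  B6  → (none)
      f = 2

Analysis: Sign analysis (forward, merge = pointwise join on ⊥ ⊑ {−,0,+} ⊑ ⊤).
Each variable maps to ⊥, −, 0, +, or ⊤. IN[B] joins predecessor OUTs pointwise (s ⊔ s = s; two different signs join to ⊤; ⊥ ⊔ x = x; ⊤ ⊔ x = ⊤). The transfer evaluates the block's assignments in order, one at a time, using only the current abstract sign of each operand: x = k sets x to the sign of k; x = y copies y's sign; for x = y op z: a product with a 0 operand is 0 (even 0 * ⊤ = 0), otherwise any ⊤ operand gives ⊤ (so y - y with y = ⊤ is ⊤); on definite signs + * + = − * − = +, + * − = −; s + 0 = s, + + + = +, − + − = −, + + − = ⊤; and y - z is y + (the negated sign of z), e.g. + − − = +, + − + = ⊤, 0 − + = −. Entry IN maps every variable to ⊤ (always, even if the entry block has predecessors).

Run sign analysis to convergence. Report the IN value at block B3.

Converged values:
  B0: | IN=(all ⊤) | OUT=(all ⊤)
  B1: | IN=(all ⊤) | OUT={e:+; rest ⊤}
  B2: | IN={e:+; rest ⊤} | OUT={e:+; rest ⊤}
  B3: | IN={e:+; rest ⊤} | OUT=(all ⊤)
  B4: | IN=(all ⊤) | OUT=(all ⊤)
  B5: | IN=(all ⊤) | OUT=(all ⊤)
  B6: | IN=(all ⊤) | OUT={f:+; rest ⊤}

Merge at B3: IN[B3] = OUT[B2] = {a: ⊤, b: ⊤, c: ⊤, d: ⊤, e: +, f: ⊤}

Answer: {a: ⊤, b: ⊤, c: ⊤, d: ⊤, e: +, f: ⊤}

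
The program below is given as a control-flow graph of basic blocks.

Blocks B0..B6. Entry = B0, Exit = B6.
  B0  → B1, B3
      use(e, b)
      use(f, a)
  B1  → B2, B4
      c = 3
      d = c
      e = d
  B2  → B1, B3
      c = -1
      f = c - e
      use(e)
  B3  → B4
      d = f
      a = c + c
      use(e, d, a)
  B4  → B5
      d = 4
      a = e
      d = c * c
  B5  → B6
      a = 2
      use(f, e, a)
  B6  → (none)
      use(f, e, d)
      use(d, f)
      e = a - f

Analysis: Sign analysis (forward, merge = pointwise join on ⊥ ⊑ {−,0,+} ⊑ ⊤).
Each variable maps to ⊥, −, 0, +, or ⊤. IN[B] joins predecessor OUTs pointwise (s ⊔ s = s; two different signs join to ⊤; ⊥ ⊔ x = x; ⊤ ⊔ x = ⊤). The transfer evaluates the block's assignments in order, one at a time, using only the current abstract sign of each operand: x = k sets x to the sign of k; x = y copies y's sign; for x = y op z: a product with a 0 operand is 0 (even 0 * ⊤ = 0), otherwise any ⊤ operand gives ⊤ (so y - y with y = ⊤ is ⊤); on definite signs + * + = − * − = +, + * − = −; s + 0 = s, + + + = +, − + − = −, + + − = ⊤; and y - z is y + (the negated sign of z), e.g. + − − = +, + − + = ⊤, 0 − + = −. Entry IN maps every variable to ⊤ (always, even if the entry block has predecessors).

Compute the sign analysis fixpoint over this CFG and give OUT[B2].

Answer: {a: ⊤, b: ⊤, c: -, d: +, e: +, f: -}

Trace:
Converged values:
  B0: | IN=(all ⊤) | OUT=(all ⊤)
  B1: | IN=(all ⊤) | OUT={c:+, d:+, e:+; rest ⊤}
  B2: | IN={c:+, d:+, e:+; rest ⊤} | OUT={c:-, d:+, e:+, f:-; rest ⊤}
  B3: | IN=(all ⊤) | OUT=(all ⊤)
  B4: | IN=(all ⊤) | OUT=(all ⊤)
  B5: | IN=(all ⊤) | OUT={a:+; rest ⊤}
  B6: | IN={a:+; rest ⊤} | OUT={a:+; rest ⊤}

Merge at B2: IN[B2] = OUT[B1] = {a: ⊤, b: ⊤, c: +, d: +, e: +, f: ⊤}
Applying B2's transfer function to that IN value gives OUT[B2] (row B2 above).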